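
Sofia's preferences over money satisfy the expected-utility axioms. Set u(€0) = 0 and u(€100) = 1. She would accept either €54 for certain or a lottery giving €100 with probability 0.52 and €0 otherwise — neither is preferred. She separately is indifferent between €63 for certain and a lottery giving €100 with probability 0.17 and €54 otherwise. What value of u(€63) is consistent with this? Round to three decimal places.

0.602

The first gamble pins u(€54): it must equal 0.52·1 + 0.48·0 = 0.52.
The second indifference gives u(€63) = 0.17·u(€100) + 0.83·u(€54) = 0.17·1.00 + 0.83·0.52 = 0.6016.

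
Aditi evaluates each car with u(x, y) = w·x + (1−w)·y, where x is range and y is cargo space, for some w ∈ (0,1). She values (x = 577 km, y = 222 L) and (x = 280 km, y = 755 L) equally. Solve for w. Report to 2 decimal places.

w = 0.64

Equating utilities: w·577 + (1−w)·222 = w·280 + (1−w)·755.
Collecting terms: w·297 = (1−w)·533.
So w/(1−w) = 533/297 = 1.7946, giving w = 533/(297+533) = 0.64.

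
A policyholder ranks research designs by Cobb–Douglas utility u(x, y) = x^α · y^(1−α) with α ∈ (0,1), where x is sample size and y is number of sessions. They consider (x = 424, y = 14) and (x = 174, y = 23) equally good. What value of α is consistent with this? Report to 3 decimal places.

Set the two utilities equal: 424^α·14^(1−α) = 174^α·23^(1−α).
Rearrange to (424/174)^α = (23/14)^(1−α) and take logs: α·0.890678 = (1−α)·0.496437.
So α/(1−α) = (0.496437)/(0.890678) = 0.557370, and α = 0.557370/1.557370 ≈ 0.358.

α ≈ 0.358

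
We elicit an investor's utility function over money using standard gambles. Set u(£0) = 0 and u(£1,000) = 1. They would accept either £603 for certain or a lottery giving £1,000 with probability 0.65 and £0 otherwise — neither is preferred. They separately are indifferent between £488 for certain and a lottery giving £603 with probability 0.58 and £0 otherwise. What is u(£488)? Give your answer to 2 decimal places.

0.38

The first gamble pins u(£603): it must equal 0.65·1 + 0.35·0 = 0.65.
The second indifference gives u(£488) = 0.58·u(£603) + 0.42·u(£0) = 0.58·0.65 + 0.42·0.00 = 0.3770.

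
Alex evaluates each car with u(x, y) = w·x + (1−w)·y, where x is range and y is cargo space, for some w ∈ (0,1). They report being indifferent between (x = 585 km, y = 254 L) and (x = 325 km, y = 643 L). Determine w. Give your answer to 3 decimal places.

Indifference: w·585 + (1−w)·254 = w·325 + (1−w)·643.
Collecting terms: w·260 = (1−w)·389.
The marginal rate of substitution is 389/260, so w = 389/(260+389) = 0.599.

w = 0.599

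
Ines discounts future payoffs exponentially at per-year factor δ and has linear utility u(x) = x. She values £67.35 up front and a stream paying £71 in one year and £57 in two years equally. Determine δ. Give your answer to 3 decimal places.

The stream is worth 71δ + 57δ² today, so 71δ + 57δ² = 67.35.
That is, 57δ² + 71δ − 67.35 = 0, a quadratic in δ.
By the quadratic formula (taking the positive root), δ = (−71 + √20396.80) / 114 ≈ 0.630.

δ ≈ 0.630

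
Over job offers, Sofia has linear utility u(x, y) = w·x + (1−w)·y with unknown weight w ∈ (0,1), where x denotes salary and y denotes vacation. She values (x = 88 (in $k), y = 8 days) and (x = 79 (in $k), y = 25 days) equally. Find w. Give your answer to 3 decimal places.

w = 0.654

u(88,8) = u(79,25) means w·88 + (1−w)·8 = w·79 + (1−w)·25.
Collecting terms: w·9 = (1−w)·17.
Hence w = 17/(9+17) = 17/26 = 0.654.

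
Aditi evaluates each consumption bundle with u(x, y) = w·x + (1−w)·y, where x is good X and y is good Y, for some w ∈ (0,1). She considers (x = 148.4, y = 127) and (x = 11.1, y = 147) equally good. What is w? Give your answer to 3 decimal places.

w = 0.127

u(148.4,127) = u(11.1,147) means w·148.4 + (1−w)·127 = w·11.1 + (1−w)·147.
Rearranging, 137.3·w − 20·(1−w) = 0.
So w/(1−w) = 20/137.3 = 0.1457, giving w = 20/(137.3+20) = 0.127.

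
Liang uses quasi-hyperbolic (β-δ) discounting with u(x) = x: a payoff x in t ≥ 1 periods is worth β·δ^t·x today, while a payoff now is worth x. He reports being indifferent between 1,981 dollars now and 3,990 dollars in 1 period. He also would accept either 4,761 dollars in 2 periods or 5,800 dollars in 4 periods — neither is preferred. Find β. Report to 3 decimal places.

β ≈ 0.548

The second indifference involves only future payoffs, so β cancels: β·δ^2·4761 = β·δ^4·5800, giving δ^2 = 4761/5800 = 0.82086, so δ = 0.90601.
The first indifference: 1981 = β·δ·3990, so β = 1981/(δ·3990) = 1981/(0.90601·3990) ≈ 0.548.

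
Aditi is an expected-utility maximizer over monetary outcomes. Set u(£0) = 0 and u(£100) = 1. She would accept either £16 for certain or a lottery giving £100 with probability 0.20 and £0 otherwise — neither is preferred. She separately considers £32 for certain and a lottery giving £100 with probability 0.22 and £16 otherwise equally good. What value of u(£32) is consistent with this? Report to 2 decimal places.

First, u(£16) = 0.20·u(£100) + 0.80·u(£0) = 0.20.
Chaining: u(£32) = 0.22·1.00 + 0.78·0.20 = 0.3760.

0.38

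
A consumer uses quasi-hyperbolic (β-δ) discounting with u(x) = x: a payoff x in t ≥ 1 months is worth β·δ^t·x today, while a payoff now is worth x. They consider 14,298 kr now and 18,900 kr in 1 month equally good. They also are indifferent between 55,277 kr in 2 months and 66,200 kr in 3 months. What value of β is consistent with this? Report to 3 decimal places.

The second indifference involves only future payoffs, so β cancels: β·δ^2·55277 = β·δ^3·66200, giving δ = 55277/66200 = 0.83500.
The first indifference: 14298 = β·δ·18900, so β = 14298/(δ·18900) = 14298/(0.83500·18900) ≈ 0.906.

β ≈ 0.906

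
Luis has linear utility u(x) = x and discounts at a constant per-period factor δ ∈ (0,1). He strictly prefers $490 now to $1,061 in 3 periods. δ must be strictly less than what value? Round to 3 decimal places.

Comparing present values: 490 > δ^3·1061.
Hence δ^3 < 490/1061 = 0.46183, and x ↦ x^(1/3) is increasing on (0,∞).
δ < 0.46183^(1/3) = 0.773.

δ < 0.773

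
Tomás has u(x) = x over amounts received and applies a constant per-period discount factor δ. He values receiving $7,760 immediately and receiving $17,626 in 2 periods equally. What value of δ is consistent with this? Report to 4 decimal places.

Equating discounted utilities: u(7760) = δ^2·u(17626) ⇒ δ^2 = u(7760)/u(17626).
With u(x) = x: δ^2 = 7760/17626 = 0.44026.
Taking the square root: δ = 0.44026^(1/2) ≈ 0.6635.

δ ≈ 0.6635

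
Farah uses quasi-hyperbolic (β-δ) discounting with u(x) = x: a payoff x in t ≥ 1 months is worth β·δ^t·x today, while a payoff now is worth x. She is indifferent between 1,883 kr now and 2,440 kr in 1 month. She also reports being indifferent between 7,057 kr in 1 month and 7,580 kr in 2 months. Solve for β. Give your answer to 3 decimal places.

Both payoffs in the second observation are in the future, so β drops out: δ^1·7057 = δ^2·7580 ⇒ δ = 7057/7580 = 0.93100.
Substituting δ into 1883 = β·δ·2440: β = 1883/(2271.646) ≈ 0.829.

β ≈ 0.829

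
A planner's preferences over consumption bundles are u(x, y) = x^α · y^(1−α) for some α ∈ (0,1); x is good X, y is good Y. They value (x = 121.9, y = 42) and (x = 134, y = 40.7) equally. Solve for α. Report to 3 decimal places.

α ≈ 0.249

Indifference: 121.9^α · 42^(1−α) = 134^α · 40.7^(1−α).
(121.9/134)^α = (40.7/42)^(1−α); take logs: α·ln(121.9/134) = (1−α)·ln(40.7/42), i.e. α·-0.094639 = (1−α)·-0.031442.
So α/(1−α) = (-0.031442)/(-0.094639) = 0.332231, and α = 0.332231/1.332231 ≈ 0.249.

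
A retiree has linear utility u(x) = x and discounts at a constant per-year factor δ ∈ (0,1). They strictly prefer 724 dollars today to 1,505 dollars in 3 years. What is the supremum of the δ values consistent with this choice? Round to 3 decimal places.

δ < 0.784

Under u(x) = x this choice says 724 > δ^3·1505.
Dividing by 1505: δ^3 < 0.48106. Both sides are positive, so the cube root keeps the direction.
δ < 0.48106^(1/3) = 0.784.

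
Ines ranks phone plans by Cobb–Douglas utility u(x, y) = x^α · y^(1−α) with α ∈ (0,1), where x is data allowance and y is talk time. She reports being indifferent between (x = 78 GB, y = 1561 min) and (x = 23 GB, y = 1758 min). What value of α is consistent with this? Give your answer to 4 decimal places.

α ≈ 0.0887

Set the two utilities equal: 78^α·1561^(1−α) = 23^α·1758^(1−α).
(78/23)^α = (1758/1561)^(1−α); take logs: α·ln(78/23) = (1−α)·ln(1758/1561), i.e. α·1.2212146 = (1−α)·0.1188502.
So α/(1−α) = (0.1188502)/(1.2212146) = 0.0973213, and α = 0.0973213/1.0973213 ≈ 0.0887.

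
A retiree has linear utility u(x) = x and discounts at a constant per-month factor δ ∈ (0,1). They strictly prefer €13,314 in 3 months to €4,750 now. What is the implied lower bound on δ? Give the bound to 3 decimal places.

δ > 0.709

The preference means 4750 < δ^3·13314.
Hence δ^3 > 4750/13314 = 0.35677, and x ↦ x^(1/3) is increasing on (0,∞).
δ > (4750/13314)^(1/3) ≈ 0.709.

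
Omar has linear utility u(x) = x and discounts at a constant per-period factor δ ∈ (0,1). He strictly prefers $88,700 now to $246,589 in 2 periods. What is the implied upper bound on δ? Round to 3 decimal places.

δ < 0.600

Under u(x) = x this choice says 88700 > δ^2·246589.
So δ^2 < 88700/246589 = 0.35971; taking the square root of both positive sides preserves the inequality.
δ < 0.35971^(1/2) = 0.600.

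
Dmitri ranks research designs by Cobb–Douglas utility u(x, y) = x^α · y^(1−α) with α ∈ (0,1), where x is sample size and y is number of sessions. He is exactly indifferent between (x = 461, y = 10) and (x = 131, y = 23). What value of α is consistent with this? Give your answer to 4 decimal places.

The Cobb–Douglas utilities coincide, so 461^α·10^(1−α) = 131^α·23^(1−α).
Taking logs: α·ln 461 + (1−α)·ln 10 = α·ln 131 + (1−α)·ln 23, i.e. α·1.2582007 = (1−α)·0.8329091.
With A = 1.2582007 and B = 0.8329091: α·A = (1−α)·B, so α = B/(A+B) = 0.8329091/2.0911098 ≈ 0.3983.

α ≈ 0.3983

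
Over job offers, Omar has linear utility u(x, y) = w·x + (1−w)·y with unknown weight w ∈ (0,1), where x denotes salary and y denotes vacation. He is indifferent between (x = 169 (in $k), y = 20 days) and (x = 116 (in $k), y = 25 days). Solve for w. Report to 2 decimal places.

Indifference: w·169 + (1−w)·20 = w·116 + (1−w)·25.
Rearranging, 53·w − 5·(1−w) = 0.
The marginal rate of substitution is 5/53, so w = 5/(53+5) = 0.09.

w = 0.09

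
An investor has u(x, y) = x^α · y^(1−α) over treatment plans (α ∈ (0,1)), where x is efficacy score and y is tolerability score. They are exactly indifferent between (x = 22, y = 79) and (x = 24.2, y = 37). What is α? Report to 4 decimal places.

The Cobb–Douglas utilities coincide, so 22^α·79^(1−α) = 24.2^α·37^(1−α).
(22/24.2)^α = (37/79)^(1−α); take logs: α·ln(22/24.2) = (1−α)·ln(37/79), i.e. α·-0.0953102 = (1−α)·-0.7585299.
Thus α·(-0.8538401) = -0.7585299, so α = -0.7585299/-0.8538401 ≈ 0.8884.

α ≈ 0.8884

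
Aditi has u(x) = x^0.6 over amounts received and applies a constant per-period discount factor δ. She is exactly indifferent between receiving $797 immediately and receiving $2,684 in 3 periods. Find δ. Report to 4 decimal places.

The payoff in 3 periods is discounted by δ^3, so u(797) = δ^3·u(2684) and δ^3 = u(797)/u(2684).
Since u(x) = x^0.6, δ^3 = (797/2684)^0.6 = 0.29694^0.6 = 0.48262.
So δ = 0.48262^(1/3) ≈ 0.7844.

δ ≈ 0.7844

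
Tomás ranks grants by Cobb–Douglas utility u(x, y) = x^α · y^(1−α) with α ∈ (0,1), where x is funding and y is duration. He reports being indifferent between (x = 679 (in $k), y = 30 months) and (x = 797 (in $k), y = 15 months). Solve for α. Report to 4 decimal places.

Set the two utilities equal: 679^α·30^(1−α) = 797^α·15^(1−α).
Rearrange to (679/797)^α = (15/30)^(1−α) and take logs: α·-0.1602336 = (1−α)·-0.6931472.
Thus α·(-0.8533808) = -0.6931472, so α = -0.6931472/-0.8533808 ≈ 0.8122.

α ≈ 0.8122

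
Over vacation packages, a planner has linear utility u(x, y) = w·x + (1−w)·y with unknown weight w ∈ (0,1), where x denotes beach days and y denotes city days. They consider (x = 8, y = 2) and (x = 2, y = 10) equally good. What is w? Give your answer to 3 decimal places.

Equating utilities: w·8 + (1−w)·2 = w·2 + (1−w)·10.
Rearranging, 6·w − 8·(1−w) = 0.
So w/(1−w) = 8/6 = 1.3333, giving w = 8/(6+8) = 0.571.

w = 0.571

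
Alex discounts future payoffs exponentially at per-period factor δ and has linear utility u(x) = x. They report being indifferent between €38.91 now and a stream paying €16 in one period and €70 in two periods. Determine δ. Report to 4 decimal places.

The stream is worth 16δ + 70δ² today, so 16δ + 70δ² = 38.91.
That is, 70δ² + 16δ − 38.91 = 0, a quadratic in δ.
The positive root is δ = [−16 + √(16² + 4·70·38.91)] / (2·70) = (−16 + 105.597)/140 ≈ 0.6400.

δ ≈ 0.6400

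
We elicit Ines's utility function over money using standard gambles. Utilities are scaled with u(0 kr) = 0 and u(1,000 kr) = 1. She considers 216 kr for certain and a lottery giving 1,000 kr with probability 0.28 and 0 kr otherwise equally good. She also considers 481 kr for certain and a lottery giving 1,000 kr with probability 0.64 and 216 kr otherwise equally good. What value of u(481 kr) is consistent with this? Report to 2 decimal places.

First, u(216 kr) = 0.28·u(1,000 kr) + 0.72·u(0 kr) = 0.28.
Then u(481 kr) = 0.64·u(1,000 kr) + 0.36·u(216 kr) = 0.64·1.00 + 0.36·0.28 = 0.7408.

0.74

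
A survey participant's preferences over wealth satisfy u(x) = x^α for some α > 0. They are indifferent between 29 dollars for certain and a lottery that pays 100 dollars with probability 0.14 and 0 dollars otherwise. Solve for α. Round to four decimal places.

α ≈ 1.5883

EU(lottery) = 0.14·100^α + 0.86·0 = 0.14·100^α.
Indifference: 29^α = 0.14·100^α, so (29/100)^α = 0.14.
Take logs: α = ln 0.14 / ln(29/100) ≈ 1.588298.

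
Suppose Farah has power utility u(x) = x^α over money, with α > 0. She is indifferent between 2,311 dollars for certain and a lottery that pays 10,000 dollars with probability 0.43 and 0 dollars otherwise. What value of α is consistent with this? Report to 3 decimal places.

The lottery's expected utility is 0.43·u(10000) + 0.57·u(0) = 0.43·10000^α (since u(0) = 0 for α > 0).
Equating: 2311^α = 0.43·10000^α, i.e. 0.2311^α = 0.43.
Take logs: α = ln 0.43 / ln(2311/10000) ≈ 0.57613.

α ≈ 0.576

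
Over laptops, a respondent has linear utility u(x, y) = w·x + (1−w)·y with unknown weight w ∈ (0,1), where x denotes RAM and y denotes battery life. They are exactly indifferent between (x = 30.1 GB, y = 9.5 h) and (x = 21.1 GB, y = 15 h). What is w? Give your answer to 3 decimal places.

w = 0.379

Indifference: w·30.1 + (1−w)·9.5 = w·21.1 + (1−w)·15.
Rearranging, 9·w − 5.5·(1−w) = 0.
The marginal rate of substitution is 5.5/9, so w = 5.5/(9+5.5) = 0.379.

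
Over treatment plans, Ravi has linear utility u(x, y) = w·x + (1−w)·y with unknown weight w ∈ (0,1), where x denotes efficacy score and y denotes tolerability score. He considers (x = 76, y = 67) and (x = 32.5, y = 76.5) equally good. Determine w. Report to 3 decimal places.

u(76,67) = u(32.5,76.5) means w·76 + (1−w)·67 = w·32.5 + (1−w)·76.5.
Rearranging, 43.5·w − 9.5·(1−w) = 0.
The marginal rate of substitution is 9.5/43.5, so w = 9.5/(43.5+9.5) = 0.179.

w = 0.179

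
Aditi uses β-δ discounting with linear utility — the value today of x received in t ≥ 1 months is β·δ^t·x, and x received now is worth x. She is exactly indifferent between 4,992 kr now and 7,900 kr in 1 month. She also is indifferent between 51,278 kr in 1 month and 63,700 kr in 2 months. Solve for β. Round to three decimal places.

Both payoffs in the second observation are in the future, so β drops out: δ^1·51278 = δ^2·63700 ⇒ δ = 51278/63700 = 0.80499.
Now use the now-vs-future pair: 4992 = β·δ·7900 gives β = 4992/(0.80499·7900) ≈ 0.785.

β ≈ 0.785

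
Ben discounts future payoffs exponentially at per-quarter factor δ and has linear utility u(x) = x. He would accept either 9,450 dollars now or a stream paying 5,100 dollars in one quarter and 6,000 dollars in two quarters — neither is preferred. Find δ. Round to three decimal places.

δ ≈ 0.900

Equating present values: 9450 = 5100δ + 6000δ².
That is, 6000δ² + 5100δ − 9450 = 0, a quadratic in δ.
The positive root is δ = [−5100 + √(5100² + 4·6000·9450)] / (2·6000) = (−5100 + 15900.000)/12000 ≈ 0.900.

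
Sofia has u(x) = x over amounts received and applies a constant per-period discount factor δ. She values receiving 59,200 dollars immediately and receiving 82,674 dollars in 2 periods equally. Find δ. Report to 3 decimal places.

δ ≈ 0.846

Equating discounted utilities: u(59200) = δ^2·u(82674) ⇒ δ^2 = u(59200)/u(82674).
With u(x) = x: δ^2 = 59200/82674 = 0.71607.
Hence δ = (0.71607)^(1/2) = 0.84621.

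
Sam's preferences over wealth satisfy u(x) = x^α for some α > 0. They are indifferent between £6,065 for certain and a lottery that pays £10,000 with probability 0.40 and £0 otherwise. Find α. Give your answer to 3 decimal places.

EU(lottery) = 0.40·10000^α + 0.60·0 = 0.40·10000^α.
Equating: 6065^α = 0.40·10000^α, i.e. 0.6065^α = 0.40.
α = ln(0.40) / ln(6065/10000) = -0.916291/-0.500051 ≈ 1.832.

α ≈ 1.832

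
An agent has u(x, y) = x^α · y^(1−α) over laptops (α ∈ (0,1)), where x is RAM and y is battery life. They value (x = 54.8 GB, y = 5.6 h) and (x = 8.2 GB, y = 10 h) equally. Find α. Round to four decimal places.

The Cobb–Douglas utilities coincide, so 54.8^α·5.6^(1−α) = 8.2^α·10^(1−α).
Rearrange to (54.8/8.2)^α = (10/5.6)^(1−α) and take logs: α·1.8995560 = (1−α)·0.5798185.
With A = 1.8995560 and B = 0.5798185: α·A = (1−α)·B, so α = B/(A+B) = 0.5798185/2.4793745 ≈ 0.2339.

α ≈ 0.2339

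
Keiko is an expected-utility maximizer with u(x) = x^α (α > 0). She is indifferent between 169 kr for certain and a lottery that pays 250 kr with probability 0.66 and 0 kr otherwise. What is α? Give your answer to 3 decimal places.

EU(lottery) = 0.66·250^α + 0.34·0 = 0.66·250^α.
Setting u(169) equal to that: 169^α = 0.66·250^α ⇒ (169/250)^α = 0.66.
α = ln(0.66) / ln(169/250) = -0.415515/-0.391562 ≈ 1.061.

α ≈ 1.061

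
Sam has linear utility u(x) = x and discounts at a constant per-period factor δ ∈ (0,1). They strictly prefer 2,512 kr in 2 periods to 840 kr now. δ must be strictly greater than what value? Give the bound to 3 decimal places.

δ > 0.578

The preference means 840 < δ^2·2512.
Dividing by 2512: δ^2 > 0.33439. Both sides are positive, so the square root keeps the direction.
δ > 0.33439^(1/2) = 0.578.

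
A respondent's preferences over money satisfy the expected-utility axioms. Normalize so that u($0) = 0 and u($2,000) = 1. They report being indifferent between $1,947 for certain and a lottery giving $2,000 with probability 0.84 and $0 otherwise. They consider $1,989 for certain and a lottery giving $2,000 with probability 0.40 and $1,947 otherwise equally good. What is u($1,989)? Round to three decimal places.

0.904

First, u($1,947) = 0.84·u($2,000) + 0.16·u($0) = 0.84.
Then u($1,989) = 0.40·u($2,000) + 0.60·u($1,947) = 0.40·1.00 + 0.60·0.84 = 0.9040.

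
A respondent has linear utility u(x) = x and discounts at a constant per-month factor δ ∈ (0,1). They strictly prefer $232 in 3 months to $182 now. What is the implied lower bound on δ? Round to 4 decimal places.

Under u(x) = x this choice says 182 < δ^3·232.
Hence δ^3 > 182/232 = 0.78448, and x ↦ x^(1/3) is increasing on (0,∞).
δ > (182/232)^(1/3) ≈ 0.9223.

δ > 0.9223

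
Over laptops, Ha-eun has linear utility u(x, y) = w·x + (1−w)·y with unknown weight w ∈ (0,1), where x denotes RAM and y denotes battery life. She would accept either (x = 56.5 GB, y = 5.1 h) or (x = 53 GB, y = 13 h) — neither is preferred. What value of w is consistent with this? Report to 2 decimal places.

u(56.5,5.1) = u(53,13) means w·56.5 + (1−w)·5.1 = w·53 + (1−w)·13.
Collecting terms: w·3.5 = (1−w)·7.9.
So w/(1−w) = 7.9/3.5 = 2.2571, giving w = 7.9/(3.5+7.9) = 0.69.

w = 0.69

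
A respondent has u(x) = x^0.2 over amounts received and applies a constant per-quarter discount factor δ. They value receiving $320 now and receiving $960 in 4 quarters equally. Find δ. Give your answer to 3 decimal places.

δ ≈ 0.947

The payoff in 4 quarters is discounted by δ^4, so u(320) = δ^4·u(960) and δ^4 = u(320)/u(960).
Since u(x) = x^0.2, δ^4 = (320/960)^0.2 = 0.33333^0.2 = 0.80274.
Taking the 4th root: δ = 0.80274^(1/4) ≈ 0.947.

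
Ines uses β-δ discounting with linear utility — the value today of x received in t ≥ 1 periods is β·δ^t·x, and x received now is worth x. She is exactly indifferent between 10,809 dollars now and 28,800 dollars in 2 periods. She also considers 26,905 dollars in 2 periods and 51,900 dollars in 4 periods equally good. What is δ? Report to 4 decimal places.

δ ≈ 0.7200

From the later pair, β·δ^2·26905 = β·δ^4·51900; dividing through, δ^2 = 26905/51900 = 0.51840, so δ = 0.72000.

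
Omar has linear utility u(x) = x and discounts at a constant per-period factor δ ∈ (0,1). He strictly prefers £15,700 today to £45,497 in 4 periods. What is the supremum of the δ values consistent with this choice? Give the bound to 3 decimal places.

The preference means 15700 > δ^4·45497.
Dividing by 45497: δ^4 < 0.34508. Both sides are positive, so the 4th root keeps the direction.
δ < (15700/45497)^(1/4) ≈ 0.766.

δ < 0.766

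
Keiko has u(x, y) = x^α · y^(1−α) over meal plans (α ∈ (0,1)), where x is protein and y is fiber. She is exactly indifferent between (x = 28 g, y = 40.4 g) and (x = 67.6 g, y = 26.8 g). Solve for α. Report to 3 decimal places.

The Cobb–Douglas utilities coincide, so 28^α·40.4^(1−α) = 67.6^α·26.8^(1−α).
(28/67.6)^α = (26.8/40.4)^(1−α); take logs: α·ln(28/67.6) = (1−α)·ln(26.8/40.4), i.e. α·-0.881403 = (1−α)·-0.410428.
So α/(1−α) = (-0.410428)/(-0.881403) = 0.465653, and α = 0.465653/1.465653 ≈ 0.318.

α ≈ 0.318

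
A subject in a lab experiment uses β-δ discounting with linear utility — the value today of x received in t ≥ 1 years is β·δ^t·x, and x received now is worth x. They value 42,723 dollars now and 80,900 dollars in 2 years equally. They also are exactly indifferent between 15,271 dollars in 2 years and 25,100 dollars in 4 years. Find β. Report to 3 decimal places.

β ≈ 0.868

Both payoffs in the second observation are in the future, so β drops out: δ^2·15271 = δ^4·25100 ⇒ δ^2 = 15271/25100 = 0.60841, so δ = 0.78000.
The first indifference: 42723 = β·δ^2·80900, so β = 42723/(δ^2·80900) = 42723/(0.60841·80900) ≈ 0.868.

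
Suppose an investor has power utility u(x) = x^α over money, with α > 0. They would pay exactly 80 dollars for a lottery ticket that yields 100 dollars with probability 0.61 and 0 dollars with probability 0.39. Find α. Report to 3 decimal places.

Since u(0) = 0, the lottery's EU is 0.61·100^α.
Setting u(80) equal to that: 80^α = 0.61·100^α ⇒ (80/100)^α = 0.61.
α = ln(0.61) / ln(80/100) = -0.494296/-0.223144 ≈ 2.215.

α ≈ 2.215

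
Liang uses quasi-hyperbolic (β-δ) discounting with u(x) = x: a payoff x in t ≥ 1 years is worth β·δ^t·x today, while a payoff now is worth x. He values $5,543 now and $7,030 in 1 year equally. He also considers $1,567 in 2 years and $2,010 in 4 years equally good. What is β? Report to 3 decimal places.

β ≈ 0.893

Both payoffs in the second observation are in the future, so β drops out: δ^2·1567 = δ^4·2010 ⇒ δ^2 = 1567/2010 = 0.77960, so δ = 0.88295.
The first indifference: 5543 = β·δ·7030, so β = 5543/(δ·7030) = 5543/(0.88295·7030) ≈ 0.893.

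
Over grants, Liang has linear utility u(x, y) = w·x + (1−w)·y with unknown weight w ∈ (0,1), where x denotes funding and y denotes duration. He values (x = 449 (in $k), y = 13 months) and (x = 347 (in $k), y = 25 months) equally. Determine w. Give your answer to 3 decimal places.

u(449,13) = u(347,25) means w·449 + (1−w)·13 = w·347 + (1−w)·25.
Collecting terms: w·102 = (1−w)·12.
Hence w = 12/(102+12) = 12/114 = 0.105.

w = 0.105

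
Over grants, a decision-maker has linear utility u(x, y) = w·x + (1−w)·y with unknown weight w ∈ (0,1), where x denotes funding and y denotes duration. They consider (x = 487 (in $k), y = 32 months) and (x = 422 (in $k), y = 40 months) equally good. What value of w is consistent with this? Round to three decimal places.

u(487,32) = u(422,40) means w·487 + (1−w)·32 = w·422 + (1−w)·40.
Rearranging, 65·w − 8·(1−w) = 0.
The marginal rate of substitution is 8/65, so w = 8/(65+8) = 0.110.

w = 0.110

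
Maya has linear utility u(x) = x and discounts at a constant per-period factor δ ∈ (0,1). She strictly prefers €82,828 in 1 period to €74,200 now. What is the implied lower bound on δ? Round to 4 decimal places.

Comparing present values: 74200 < δ·82828.
Dividing through by 82828 gives δ > 0.89583.

δ > 0.8958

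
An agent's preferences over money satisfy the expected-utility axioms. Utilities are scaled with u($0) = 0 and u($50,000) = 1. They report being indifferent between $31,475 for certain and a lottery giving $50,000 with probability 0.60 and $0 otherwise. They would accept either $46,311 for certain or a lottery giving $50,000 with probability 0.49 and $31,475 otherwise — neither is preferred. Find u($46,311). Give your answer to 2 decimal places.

The first gamble pins u($31,475): it must equal 0.60·1 + 0.40·0 = 0.60.
Chaining: u($46,311) = 0.49·1.00 + 0.51·0.60 = 0.7960.

0.80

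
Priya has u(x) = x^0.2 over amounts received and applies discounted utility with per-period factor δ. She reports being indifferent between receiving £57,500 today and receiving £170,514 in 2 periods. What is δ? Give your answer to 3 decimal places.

The payoff in 2 periods is discounted by δ^2, so u(57500) = δ^2·u(170514) and δ^2 = u(57500)/u(170514).
With u(x) = x^0.2: δ^2 = 57500^0.2/170514^0.2 = (57500/170514)^0.2 = 0.80460.
So δ = 0.80460^(1/2) ≈ 0.897.

δ ≈ 0.897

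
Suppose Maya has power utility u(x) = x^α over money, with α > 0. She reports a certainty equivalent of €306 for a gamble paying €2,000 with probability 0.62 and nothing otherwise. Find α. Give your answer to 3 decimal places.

α ≈ 0.255

The lottery's expected utility is 0.62·u(2000) + 0.38·u(0) = 0.62·2000^α (since u(0) = 0 for α > 0).
Equating: 306^α = 0.62·2000^α, i.e. 0.1530^α = 0.62.
α = ln(0.62) / ln(306/2000) = -0.478036/-1.877317 ≈ 0.255.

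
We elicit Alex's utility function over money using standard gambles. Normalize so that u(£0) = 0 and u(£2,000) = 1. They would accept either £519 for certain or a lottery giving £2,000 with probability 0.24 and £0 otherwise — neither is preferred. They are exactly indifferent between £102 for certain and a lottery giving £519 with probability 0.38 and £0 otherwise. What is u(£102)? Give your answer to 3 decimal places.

0.091

First, u(£519) = 0.24·u(£2,000) + 0.76·u(£0) = 0.24.
The second indifference gives u(£102) = 0.38·u(£519) + 0.62·u(£0) = 0.38·0.24 + 0.62·0.00 = 0.0912.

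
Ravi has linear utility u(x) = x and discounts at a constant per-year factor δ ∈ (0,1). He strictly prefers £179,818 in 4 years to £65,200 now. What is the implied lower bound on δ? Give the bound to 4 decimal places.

δ > 0.7760

The preference means 65200 < δ^4·179818.
Dividing by 179818: δ^4 > 0.36259. Both sides are positive, so the 4th root keeps the direction.
δ > 0.36259^(1/4) = 0.7760.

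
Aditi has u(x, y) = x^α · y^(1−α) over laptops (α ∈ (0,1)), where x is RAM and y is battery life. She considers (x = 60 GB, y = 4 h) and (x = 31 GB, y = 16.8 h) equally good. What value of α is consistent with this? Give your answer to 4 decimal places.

α ≈ 0.6849

Indifference: 60^α · 4^(1−α) = 31^α · 16.8^(1−α).
(60/31)^α = (16.8/4)^(1−α); take logs: α·ln(60/31) = (1−α)·ln(16.8/4), i.e. α·0.6603574 = (1−α)·1.4350845.
With A = 0.6603574 and B = 1.4350845: α·A = (1−α)·B, so α = B/(A+B) = 1.4350845/2.0954419 ≈ 0.6849.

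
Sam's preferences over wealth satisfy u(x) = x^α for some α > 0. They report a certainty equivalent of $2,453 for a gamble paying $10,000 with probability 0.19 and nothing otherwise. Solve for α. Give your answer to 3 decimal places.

α ≈ 1.182

EU(lottery) = 0.19·10000^α + 0.81·0 = 0.19·10000^α.
Equating: 2453^α = 0.19·10000^α, i.e. 0.2453^α = 0.19.
Taking logs: α·ln(2453/10000) = ln(0.19), so α = -1.660731 / -1.405273 ≈ 1.182.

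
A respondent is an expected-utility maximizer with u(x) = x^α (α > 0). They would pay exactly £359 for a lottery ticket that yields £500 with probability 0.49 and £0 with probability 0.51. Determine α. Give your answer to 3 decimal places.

EU(lottery) = 0.49·500^α + 0.51·0 = 0.49·500^α.
Setting u(359) equal to that: 359^α = 0.49·500^α ⇒ (359/500)^α = 0.49.
Take logs: α = ln 0.49 / ln(359/500) ≈ 2.15328.

α ≈ 2.153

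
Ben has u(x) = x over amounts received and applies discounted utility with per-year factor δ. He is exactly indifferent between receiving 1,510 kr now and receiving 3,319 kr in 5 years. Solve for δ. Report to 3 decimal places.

The payoff in 5 years is discounted by δ^5, so u(1510) = δ^5·u(3319) and δ^5 = u(1510)/u(3319).
With u(x) = x: δ^5 = 1510/3319 = 0.45496.
Hence δ = (0.45496)^(1/5) = 0.85427.

δ ≈ 0.854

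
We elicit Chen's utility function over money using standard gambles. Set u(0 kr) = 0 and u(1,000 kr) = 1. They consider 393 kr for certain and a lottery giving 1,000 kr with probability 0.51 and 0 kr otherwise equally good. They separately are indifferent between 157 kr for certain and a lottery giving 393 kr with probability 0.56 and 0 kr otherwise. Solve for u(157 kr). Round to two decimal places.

0.29

From the first indifference, u(393 kr) = 0.51·u(1,000 kr) + 0.49·u(0 kr) = 0.51·1 + 0.49·0 = 0.51.
Then u(157 kr) = 0.56·u(393 kr) + 0.44·u(0 kr) = 0.56·0.51 + 0.44·0.00 = 0.2856.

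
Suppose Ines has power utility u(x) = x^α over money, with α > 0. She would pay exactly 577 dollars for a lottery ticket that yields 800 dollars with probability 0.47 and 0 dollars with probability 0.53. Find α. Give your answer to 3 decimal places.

α ≈ 2.311

Since u(0) = 0, the lottery's EU is 0.47·800^α.
Setting u(577) equal to that: 577^α = 0.47·800^α ⇒ (577/800)^α = 0.47.
Taking logs: α·ln(577/800) = ln(0.47), so α = -0.755023 / -0.326769 ≈ 2.311.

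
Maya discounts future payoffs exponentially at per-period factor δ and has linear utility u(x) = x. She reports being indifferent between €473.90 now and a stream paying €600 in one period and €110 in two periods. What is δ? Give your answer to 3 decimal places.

δ ≈ 0.700

Equating present values: 473.90 = 600δ + 110δ².
Rearranged: 110δ² + 600δ − 473.90 = 0.
δ = (−600 + √(600² + 4·110·473.90)) / (2·110) = (−600 + √568516.00) / 220 ≈ 0.700.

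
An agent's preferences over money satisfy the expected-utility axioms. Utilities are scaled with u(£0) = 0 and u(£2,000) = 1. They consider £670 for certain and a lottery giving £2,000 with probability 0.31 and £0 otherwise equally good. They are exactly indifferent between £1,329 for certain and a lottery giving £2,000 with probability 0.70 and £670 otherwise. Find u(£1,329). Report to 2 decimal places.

The first gamble pins u(£670): it must equal 0.31·1 + 0.69·0 = 0.31.
Then u(£1,329) = 0.70·u(£2,000) + 0.30·u(£670) = 0.70·1.00 + 0.30·0.31 = 0.7930.

0.79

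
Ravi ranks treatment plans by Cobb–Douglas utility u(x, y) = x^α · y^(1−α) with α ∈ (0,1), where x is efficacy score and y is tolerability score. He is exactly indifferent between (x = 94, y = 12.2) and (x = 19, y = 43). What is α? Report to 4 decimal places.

Set the two utilities equal: 94^α·12.2^(1−α) = 19^α·43^(1−α).
Taking logs: α·ln 94 + (1−α)·ln 12.2 = α·ln 19 + (1−α)·ln 43, i.e. α·1.5988558 = (1−α)·1.2597642.
So α/(1−α) = (1.2597642)/(1.5988558) = 0.7879161, and α = 0.7879161/1.7879161 ≈ 0.4407.

α ≈ 0.4407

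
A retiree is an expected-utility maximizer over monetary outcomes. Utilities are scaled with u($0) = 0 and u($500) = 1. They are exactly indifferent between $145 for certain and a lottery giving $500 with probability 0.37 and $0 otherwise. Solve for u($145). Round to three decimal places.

u($145) equals the lottery's expected utility: 0.37·1 + 0.63·0 = 0.37.

0.370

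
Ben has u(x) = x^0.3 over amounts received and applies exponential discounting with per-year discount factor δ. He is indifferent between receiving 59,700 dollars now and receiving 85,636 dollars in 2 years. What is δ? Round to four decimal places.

The payoff in 2 years is discounted by δ^2, so u(59700) = δ^2·u(85636) and δ^2 = u(59700)/u(85636).
With u(x) = x^0.3: δ^2 = 59700^0.3/85636^0.3 = (59700/85636)^0.3 = 0.89742.
Hence δ = (0.89742)^(1/2) = 0.947322.

δ ≈ 0.9473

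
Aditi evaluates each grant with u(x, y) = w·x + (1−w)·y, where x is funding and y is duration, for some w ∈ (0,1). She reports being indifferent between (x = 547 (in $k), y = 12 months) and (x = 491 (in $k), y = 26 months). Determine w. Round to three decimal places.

Indifference: w·547 + (1−w)·12 = w·491 + (1−w)·26.
w·(547−491) = (1−w)·(26−12), i.e. w·56 = (1−w)·14.
So w/(1−w) = 14/56 = 0.2500, giving w = 14/(56+14) = 0.200.

w = 0.200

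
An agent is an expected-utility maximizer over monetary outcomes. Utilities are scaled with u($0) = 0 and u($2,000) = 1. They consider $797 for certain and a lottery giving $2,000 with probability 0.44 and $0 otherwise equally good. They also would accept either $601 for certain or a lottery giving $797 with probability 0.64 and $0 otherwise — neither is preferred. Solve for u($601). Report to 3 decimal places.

0.282

First, u($797) = 0.44·u($2,000) + 0.56·u($0) = 0.44.
The second indifference gives u($601) = 0.64·u($797) + 0.36·u($0) = 0.64·0.44 + 0.36·0.00 = 0.2816.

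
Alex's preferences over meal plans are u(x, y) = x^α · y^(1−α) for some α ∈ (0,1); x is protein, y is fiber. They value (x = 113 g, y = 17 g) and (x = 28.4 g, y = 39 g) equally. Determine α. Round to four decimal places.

α ≈ 0.3755

Set the two utilities equal: 113^α·17^(1−α) = 28.4^α·39^(1−α).
Rearrange to (113/28.4)^α = (39/17)^(1−α) and take logs: α·1.3809987 = (1−α)·0.8303483.
So α/(1−α) = (0.8303483)/(1.3809987) = 0.6012665, and α = 0.6012665/1.6012665 ≈ 0.3755.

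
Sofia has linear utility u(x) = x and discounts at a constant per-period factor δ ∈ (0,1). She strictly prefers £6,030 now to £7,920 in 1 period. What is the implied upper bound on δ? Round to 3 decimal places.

δ < 0.761

Comparing present values: 6030 > δ·7920.
Dividing through by 7920 gives δ < 0.76136.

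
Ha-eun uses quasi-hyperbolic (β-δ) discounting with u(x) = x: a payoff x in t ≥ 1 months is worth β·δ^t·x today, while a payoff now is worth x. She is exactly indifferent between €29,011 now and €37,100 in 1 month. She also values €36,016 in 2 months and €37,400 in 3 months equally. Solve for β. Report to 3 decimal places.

β ≈ 0.812

From the later pair, β·δ^2·36016 = β·δ^3·37400; dividing through, δ = 36016/37400 = 0.96299.
Now use the now-vs-future pair: 29011 = β·δ·37100 gives β = 29011/(0.96299·37100) ≈ 0.812.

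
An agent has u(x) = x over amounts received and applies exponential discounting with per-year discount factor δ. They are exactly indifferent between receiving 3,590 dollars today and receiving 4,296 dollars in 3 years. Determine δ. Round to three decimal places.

Indifference means u(3590) = δ^3 · u(4296), so δ^3 = u(3590)/u(4296).
With u(x) = x: δ^3 = 3590/4296 = 0.83566.
So δ = 0.83566^(1/3) ≈ 0.942.

δ ≈ 0.942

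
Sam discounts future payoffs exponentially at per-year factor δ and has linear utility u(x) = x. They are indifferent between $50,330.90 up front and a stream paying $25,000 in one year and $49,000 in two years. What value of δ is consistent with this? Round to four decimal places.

δ ≈ 0.7900

Present value of the stream is 25000·δ + 49000·δ². Indifference gives 25000δ + 49000δ² = 50330.90.
That is, 49000δ² + 25000δ − 50330.90 = 0, a quadratic in δ.
δ = (−25000 + √(25000² + 4·49000·50330.90)) / (2·49000) = (−25000 + √10489856400.00) / 98000 ≈ 0.7900.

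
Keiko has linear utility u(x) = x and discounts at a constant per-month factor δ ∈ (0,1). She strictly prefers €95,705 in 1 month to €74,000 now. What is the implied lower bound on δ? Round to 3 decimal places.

δ > 0.773

Under u(x) = x this choice says 74000 < δ·95705.
So δ > 74000/95705 = 0.77321.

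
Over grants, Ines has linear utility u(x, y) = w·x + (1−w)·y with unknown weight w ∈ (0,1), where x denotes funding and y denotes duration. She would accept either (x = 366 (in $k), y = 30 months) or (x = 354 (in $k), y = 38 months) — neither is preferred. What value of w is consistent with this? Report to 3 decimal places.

u(366,30) = u(354,38) means w·366 + (1−w)·30 = w·354 + (1−w)·38.
w·(366−354) = (1−w)·(38−30), i.e. w·12 = (1−w)·8.
Hence w = 8/(12+8) = 8/20 = 0.400.

w = 0.400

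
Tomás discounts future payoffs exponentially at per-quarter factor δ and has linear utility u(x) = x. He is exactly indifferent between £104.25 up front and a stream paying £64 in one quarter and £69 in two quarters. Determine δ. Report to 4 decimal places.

δ ≈ 0.8500

Present value of the stream is 64·δ + 69·δ². Indifference gives 64δ + 69δ² = 104.25.
That is, 69δ² + 64δ − 104.25 = 0, a quadratic in δ.
δ = (−64 + √(64² + 4·69·104.25)) / (2·69) = (−64 + √32869.00) / 138 ≈ 0.8500.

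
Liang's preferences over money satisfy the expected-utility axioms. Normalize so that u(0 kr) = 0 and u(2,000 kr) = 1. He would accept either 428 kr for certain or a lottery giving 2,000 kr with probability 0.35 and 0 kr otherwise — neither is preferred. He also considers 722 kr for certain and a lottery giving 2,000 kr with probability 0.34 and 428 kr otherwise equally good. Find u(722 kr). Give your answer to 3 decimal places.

From the first indifference, u(428 kr) = 0.35·u(2,000 kr) + 0.65·u(0 kr) = 0.35·1 + 0.65·0 = 0.35.
Then u(722 kr) = 0.34·u(2,000 kr) + 0.66·u(428 kr) = 0.34·1.00 + 0.66·0.35 = 0.5710.

0.571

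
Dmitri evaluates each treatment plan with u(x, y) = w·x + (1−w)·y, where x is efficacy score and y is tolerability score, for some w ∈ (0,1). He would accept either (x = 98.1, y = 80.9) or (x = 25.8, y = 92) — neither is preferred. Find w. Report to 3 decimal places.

u(98.1,80.9) = u(25.8,92) means w·98.1 + (1−w)·80.9 = w·25.8 + (1−w)·92.
w·(98.1−25.8) = (1−w)·(92−80.9), i.e. w·72.3 = (1−w)·11.1.
Hence w = 11.1/(72.3+11.1) = 11.1/83.4 = 0.133.

w = 0.133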